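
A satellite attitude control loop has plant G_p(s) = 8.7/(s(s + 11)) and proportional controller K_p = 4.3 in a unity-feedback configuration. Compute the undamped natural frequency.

The closed-loop denominator is s(s+11) + 4.3·8.7 = s² + 11s + 37.41.
Matching s² + 2ζω_n s + ω_n²: ω_n = √37.41 = 6.116 rad/s and 2ζω_n = 11, so ζ = 11/(2·6.116) = 0.899.

ω_n = 6.12 rad/s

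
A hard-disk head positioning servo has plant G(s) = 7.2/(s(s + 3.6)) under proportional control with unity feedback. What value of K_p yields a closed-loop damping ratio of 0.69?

K_p = 0.945

Closed-loop characteristic equation: s² + 3.6s + K_p·7.2 = 0.
So ω_n = √(7.2K_p) and 2ζω_n = 3.6, giving ζ = 3.6/(2√(7.2K_p)).
Setting ζ = 0.69: √(7.2K_p) = 3.6/(2·0.69) = 2.609, so K_p = 6.805/7.2 = 0.945.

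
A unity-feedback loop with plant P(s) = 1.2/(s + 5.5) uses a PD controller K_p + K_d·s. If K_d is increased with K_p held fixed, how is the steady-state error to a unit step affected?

unchanged

K_d affects only the transient (the s-coefficient); the DC loop gain, and hence e_ss, depends only on K_p.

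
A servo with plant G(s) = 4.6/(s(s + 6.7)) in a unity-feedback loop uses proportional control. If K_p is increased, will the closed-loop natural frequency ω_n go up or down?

increase

ω_n = √(4.6·K_p), which grows with K_p.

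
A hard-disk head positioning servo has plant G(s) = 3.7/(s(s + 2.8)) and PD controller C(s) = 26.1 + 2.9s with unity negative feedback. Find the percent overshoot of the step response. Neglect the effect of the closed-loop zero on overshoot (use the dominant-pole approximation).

Forward path: (26.1 + 2.9s)·3.7/(s(s+2.8)). The closed-loop characteristic equation is s² + (2.8 + 3.7·2.9)s + 3.7·26.1 = 0.
That is s² + 13.53s + 96.57 = 0, so ω_n = 9.827 rad/s and ζ = 13.53/(2·9.827) = 0.6884.
%OS = 100·exp(−πζ/√(1−ζ²)) = 5.07%.

5.07%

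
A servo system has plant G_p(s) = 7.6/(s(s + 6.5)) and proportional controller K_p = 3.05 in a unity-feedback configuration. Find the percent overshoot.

The closed-loop denominator s² + 6.5s + 23.18 gives ω_n = √23.18 = 4.815 and ζ = 6.5/(2ω_n) = 0.675.
%OS = 100·exp(−πζ/√(1−ζ²)) = 100·exp(−π·0.675/√0.5443) = 5.65%.

5.65%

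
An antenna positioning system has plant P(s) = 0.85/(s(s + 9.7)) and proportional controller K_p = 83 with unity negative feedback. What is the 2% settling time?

T_s ≈ 0.825 s

The closed-loop denominator s² + 9.7s + 70.55 gives ω_n = √70.55 = 8.399 and ζ = 9.7/(2ω_n) = 0.5774.
2% settling time T_s ≈ 4/(ζω_n) = 4/4.85 = 0.825 s.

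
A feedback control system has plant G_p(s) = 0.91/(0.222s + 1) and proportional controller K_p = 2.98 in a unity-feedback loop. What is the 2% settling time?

T_s ≈ 0.239 s

Closed loop: T(s) = K_p·G_p/(1+K_p·G_p) = 2.712/(0.222s + 1 + 2.712), with pole at s = −(1 + 2.712)/0.222 = −16.72.
τ = 1/16.72 = 0.05981 s, so 2% settling time ≈ 4τ = 0.239 s.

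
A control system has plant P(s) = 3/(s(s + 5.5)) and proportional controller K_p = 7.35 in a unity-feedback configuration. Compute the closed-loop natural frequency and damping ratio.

ω_n = 4.7 rad/s, ζ = 0.586

With unity feedback the closed-loop characteristic equation is s² + 5.5s + 7.35·3 = s² + 5.5s + 22.05 = 0.
So ω_n² = 22.05 ⇒ ω_n = 4.696 rad/s, and ζ = 5.5/(2ω_n) = 0.586.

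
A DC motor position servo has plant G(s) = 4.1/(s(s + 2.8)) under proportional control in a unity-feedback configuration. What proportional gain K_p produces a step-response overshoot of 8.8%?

From %OS = 100·exp(−πζ/√(1−ζ²)) = 8.8%, ζ = −ln(0.088)/√(π²+ln²(0.088)) = 0.6119.
Characteristic equation s² + 2.8s + 4.1K_p = 0 gives ζ = 2.8/(2√(4.1K_p)).
Setting ζ = 0.6119: √(4.1K_p) = 2.8/(2·0.6119) = 2.288, so K_p = 5.235/4.1 = 1.28.

K_p = 1.28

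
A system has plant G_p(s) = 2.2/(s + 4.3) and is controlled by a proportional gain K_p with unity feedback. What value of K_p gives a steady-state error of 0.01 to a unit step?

K_p = 194

Steady-state error for a unit step on this type-0 loop is 1/(1 + K_p·G_p(0)).
G_p(0) = 0.5116. Require 1/(1 + K_p·0.5116) = 0.01, so 1 + 0.5116·K_p = 100.
K_p = (100 − 1)/0.5116 = 194.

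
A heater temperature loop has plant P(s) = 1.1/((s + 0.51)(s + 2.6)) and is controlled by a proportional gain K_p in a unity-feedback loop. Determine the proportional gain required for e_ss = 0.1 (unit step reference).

K_p = 10.8

The loop is type 0, so e_ss(step) = 1/(1 + K_pos) with K_pos = K_p·P(0).
P(0) = 0.8296. Require 1/(1 + K_p·0.8296) = 0.1, so 1 + 0.8296·K_p = 10.
K_p = (10 − 1)/0.8296 = 10.8.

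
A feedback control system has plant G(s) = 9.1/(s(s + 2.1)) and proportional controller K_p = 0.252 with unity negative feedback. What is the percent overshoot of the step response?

The closed-loop denominator s² + 2.1s + 2.293 gives ω_n = √2.293 = 1.514 and ζ = 2.1/(2ω_n) = 0.6934.
%OS = 100·exp(−πζ/√(1−ζ²)) = 100·exp(−π·0.6934/√0.5192) = 4.87%.

4.87%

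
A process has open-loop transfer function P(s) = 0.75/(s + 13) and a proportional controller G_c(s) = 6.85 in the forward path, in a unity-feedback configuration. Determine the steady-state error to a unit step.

The loop is type 0. Static position error constant K_pos = G_c(0)·P(0) = 6.85·0.05769 = 0.3952.
Steady-state error to a unit step: e_ss = 1/(1+K_pos) = 1/1.395 = 0.717.

0.717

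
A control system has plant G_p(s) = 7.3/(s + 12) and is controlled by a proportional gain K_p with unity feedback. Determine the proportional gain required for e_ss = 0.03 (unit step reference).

K_p = 53.2

Steady-state error for a unit step on this type-0 loop is 1/(1 + K_p·G_p(0)).
G_p(0) = 0.6083. Require 1/(1 + K_p·0.6083) = 0.03, so 1 + 0.6083·K_p = 33.33.
K_p = (33.33 − 1)/0.6083 = 53.2.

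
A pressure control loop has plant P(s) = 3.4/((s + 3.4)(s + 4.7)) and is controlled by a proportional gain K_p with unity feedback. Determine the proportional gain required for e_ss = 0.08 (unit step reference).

K_p = 54

Steady-state error for a unit step on this type-0 loop is 1/(1 + K_p·P(0)).
P(0) = 0.2128. Require 1/(1 + K_p·0.2128) = 0.08, so 1 + 0.2128·K_p = 12.5.
K_p = (12.5 − 1)/0.2128 = 54.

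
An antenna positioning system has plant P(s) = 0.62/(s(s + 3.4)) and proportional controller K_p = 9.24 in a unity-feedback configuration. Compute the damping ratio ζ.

ζ = 0.71

1 + K_p·P(s) = 0 gives s² + 3.4s + 5.729 = 0.
So ω_n² = 5.729 ⇒ ω_n = 2.393 rad/s, and ζ = 3.4/(2ω_n) = 0.71.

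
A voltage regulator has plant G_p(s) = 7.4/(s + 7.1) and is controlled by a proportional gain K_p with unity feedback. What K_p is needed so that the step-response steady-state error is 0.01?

Steady-state error for a unit step on this type-0 loop is 1/(1 + K_p·G_p(0)).
G_p(0) = 1.042. Require 1/(1 + K_p·1.042) = 0.01, so 1 + 1.042·K_p = 100.
K_p = (100 − 1)/1.042 = 95.

K_p = 95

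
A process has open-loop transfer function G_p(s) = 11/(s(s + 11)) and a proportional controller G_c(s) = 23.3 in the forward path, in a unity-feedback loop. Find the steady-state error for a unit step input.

The open loop G_c(s)G_p(s) has a pole at the origin (type 1), so the static position error constant is infinite and e_ss = 1/(1+∞) = 0.

0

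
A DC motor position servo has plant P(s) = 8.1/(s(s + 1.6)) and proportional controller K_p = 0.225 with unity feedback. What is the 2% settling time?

T_s ≈ 5 s

From 1 + K_pP(s) = 0: s² + 1.6s + 1.823 = 0 ⇒ ω_n = 1.35, ζ = 0.5926.
2% settling time T_s ≈ 4/(ζω_n) = 4/0.8 = 5 s.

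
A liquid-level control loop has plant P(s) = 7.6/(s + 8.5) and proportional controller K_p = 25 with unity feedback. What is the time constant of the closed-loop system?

τ = 0.00504 s

Closed-loop transfer function: T(s) = K_p·P(s)/(1 + K_p·P(s)) = 190/(s + 8.5 + 190) = 190/(s + 198.5).
Time constant τ = 1/198.5 = 0.00504 s.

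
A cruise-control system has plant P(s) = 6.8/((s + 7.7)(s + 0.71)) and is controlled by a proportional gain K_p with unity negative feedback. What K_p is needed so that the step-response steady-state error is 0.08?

K_p = 9.25

For a type-0 loop with proportional control, e_ss = 1/(1 + K_p·P(0)).
P(0) = 1.244. Require 1/(1 + K_p·1.244) = 0.08, so 1 + 1.244·K_p = 12.5.
K_p = (12.5 − 1)/1.244 = 9.25.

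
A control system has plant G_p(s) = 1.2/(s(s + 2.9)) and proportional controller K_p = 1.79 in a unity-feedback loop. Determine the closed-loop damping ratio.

The closed-loop denominator is s(s+2.9) + 1.79·1.2 = s² + 2.9s + 2.148.
Matching s² + 2ζω_n s + ω_n²: ω_n = √2.148 = 1.466 rad/s and 2ζω_n = 2.9, so ζ = 2.9/(2·1.466) = 0.989.

ζ = 0.989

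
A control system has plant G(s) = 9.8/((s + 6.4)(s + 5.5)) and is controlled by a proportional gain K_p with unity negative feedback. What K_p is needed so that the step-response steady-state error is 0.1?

K_p = 32.3

The loop is type 0, so e_ss(step) = 1/(1 + K_pos) with K_pos = K_p·G(0).
G(0) = 0.2784. Require 1/(1 + K_p·0.2784) = 0.1, so 1 + 0.2784·K_p = 10.
K_p = (10 − 1)/0.2784 = 32.3.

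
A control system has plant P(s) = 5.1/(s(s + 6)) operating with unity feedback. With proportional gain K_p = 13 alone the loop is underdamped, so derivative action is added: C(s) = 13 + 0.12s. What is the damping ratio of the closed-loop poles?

Forward path: (13 + 0.12s)·5.1/(s(s+6)). The closed-loop characteristic equation is s² + (6 + 5.1·0.12)s + 5.1·13 = 0.
That is s² + 6.612s + 66.3 = 0, so ω_n = 8.142 rad/s and ζ = 6.612/(2·8.142) = 0.406.

ζ = 0.406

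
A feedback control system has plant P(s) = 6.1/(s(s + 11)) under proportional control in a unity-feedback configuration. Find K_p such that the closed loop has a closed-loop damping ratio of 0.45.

K_p = 24.5

Closed-loop characteristic equation: s² + 11s + K_p·6.1 = 0.
So ω_n = √(6.1K_p) and 2ζω_n = 11, giving ζ = 11/(2√(6.1K_p)).
Setting ζ = 0.45: √(6.1K_p) = 11/(2·0.45) = 12.22, so K_p = 149.4/6.1 = 24.5.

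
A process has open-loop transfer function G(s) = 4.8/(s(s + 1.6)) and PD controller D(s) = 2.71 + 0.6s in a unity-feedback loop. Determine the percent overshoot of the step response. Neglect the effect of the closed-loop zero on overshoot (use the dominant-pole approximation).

8.3%

Forward path: (2.71 + 0.6s)·4.8/(s(s+1.6)). The closed-loop characteristic equation is s² + (1.6 + 4.8·0.6)s + 4.8·2.71 = 0.
That is s² + 4.48s + 13.01 = 0, so ω_n = 3.607 rad/s and ζ = 4.48/(2·3.607) = 0.6211.
%OS = 100·exp(−πζ/√(1−ζ²)) = 8.3%.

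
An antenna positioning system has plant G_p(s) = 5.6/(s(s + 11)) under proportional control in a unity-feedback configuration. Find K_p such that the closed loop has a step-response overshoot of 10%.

From %OS = 100·exp(−πζ/√(1−ζ²)) = 10%, ζ = −ln(0.1)/√(π²+ln²(0.1)) = 0.5912.
Characteristic equation s² + 11s + 5.6K_p = 0 gives ζ = 11/(2√(5.6K_p)).
Setting ζ = 0.5912: √(5.6K_p) = 11/(2·0.5912) = 9.304, so K_p = 86.56/5.6 = 15.5.

K_p = 15.5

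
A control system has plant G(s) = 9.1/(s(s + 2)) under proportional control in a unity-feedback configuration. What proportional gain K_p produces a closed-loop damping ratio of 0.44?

K_p = 0.568

Closed-loop characteristic equation: s² + 2s + K_p·9.1 = 0.
So ω_n = √(9.1K_p) and 2ζω_n = 2, giving ζ = 2/(2√(9.1K_p)).
Setting ζ = 0.44: √(9.1K_p) = 2/(2·0.44) = 2.273, so K_p = 5.165/9.1 = 0.568.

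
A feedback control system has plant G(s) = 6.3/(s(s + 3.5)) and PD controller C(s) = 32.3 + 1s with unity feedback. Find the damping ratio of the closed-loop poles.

ζ = 0.343

Forward path: (32.3 + 1s)·6.3/(s(s+3.5)). The closed-loop characteristic equation is s² + (3.5 + 6.3·1)s + 6.3·32.3 = 0.
That is s² + 9.8s + 203.5 = 0, so ω_n = 14.26 rad/s and ζ = 9.8/(2·14.26) = 0.3435.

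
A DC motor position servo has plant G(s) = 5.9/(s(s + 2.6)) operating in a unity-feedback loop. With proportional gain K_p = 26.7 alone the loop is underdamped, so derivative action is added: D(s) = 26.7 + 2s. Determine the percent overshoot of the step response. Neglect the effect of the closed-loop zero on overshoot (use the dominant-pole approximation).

11.1%

Forward path: (26.7 + 2s)·5.9/(s(s+2.6)). The closed-loop characteristic equation is s² + (2.6 + 5.9·2)s + 5.9·26.7 = 0.
That is s² + 14.4s + 157.5 = 0, so ω_n = 12.55 rad/s and ζ = 14.4/(2·12.55) = 0.5737.
%OS = 100·exp(−πζ/√(1−ζ²)) = 11.1%.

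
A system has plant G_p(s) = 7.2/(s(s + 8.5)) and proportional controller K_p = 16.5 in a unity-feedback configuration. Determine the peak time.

Closed-loop characteristic equation: s² + 8.5s + 118.8 = 0, so ω_n = 10.9 rad/s and ζ = 8.5/(2·10.9) = 0.3899.
Damped frequency ω_d = ω_n√(1−ζ²) = 10.04 rad/s, so peak time T_p = π/ω_d = 0.313 s.

T_p = 0.313 s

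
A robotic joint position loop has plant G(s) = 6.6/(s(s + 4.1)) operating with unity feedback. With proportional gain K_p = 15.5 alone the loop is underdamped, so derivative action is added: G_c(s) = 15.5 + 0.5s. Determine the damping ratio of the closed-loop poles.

Forward path: (15.5 + 0.5s)·6.6/(s(s+4.1)). The closed-loop characteristic equation is s² + (4.1 + 6.6·0.5)s + 6.6·15.5 = 0.
That is s² + 7.4s + 102.3 = 0, so ω_n = 10.11 rad/s and ζ = 7.4/(2·10.11) = 0.3658.

ζ = 0.366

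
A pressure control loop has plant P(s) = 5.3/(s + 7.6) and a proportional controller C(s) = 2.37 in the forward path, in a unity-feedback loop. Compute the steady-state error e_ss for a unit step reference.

The loop is type 0. Static position error constant K_pos = C(0)·P(0) = 2.37·0.6974 = 1.653.
Steady-state error to a unit step: e_ss = 1/(1+K_pos) = 1/2.653 = 0.377.

0.377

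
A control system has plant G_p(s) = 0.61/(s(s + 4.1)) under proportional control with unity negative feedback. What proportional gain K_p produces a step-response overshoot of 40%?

K_p = 87.9

From %OS = 100·exp(−πζ/√(1−ζ²)) = 40%, ζ = −ln(0.4)/√(π²+ln²(0.4)) = 0.28.
Characteristic equation s² + 4.1s + 0.61K_p = 0 gives ζ = 4.1/(2√(0.61K_p)).
Setting ζ = 0.28: √(0.61K_p) = 4.1/(2·0.28) = 7.321, so K_p = 53.6/0.61 = 87.9.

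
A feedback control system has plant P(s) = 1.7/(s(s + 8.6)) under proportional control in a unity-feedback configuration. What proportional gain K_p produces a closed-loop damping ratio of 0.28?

Closed-loop characteristic equation: s² + 8.6s + K_p·1.7 = 0.
So ω_n = √(1.7K_p) and 2ζω_n = 8.6, giving ζ = 8.6/(2√(1.7K_p)).
Setting ζ = 0.28: √(1.7K_p) = 8.6/(2·0.28) = 15.36, so K_p = 235.8/1.7 = 139.

K_p = 139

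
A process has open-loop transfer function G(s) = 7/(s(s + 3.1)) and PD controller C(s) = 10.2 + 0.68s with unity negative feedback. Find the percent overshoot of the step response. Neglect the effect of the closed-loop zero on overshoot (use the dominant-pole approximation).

Forward path: (10.2 + 0.68s)·7/(s(s+3.1)). The closed-loop characteristic equation is s² + (3.1 + 7·0.68)s + 7·10.2 = 0.
That is s² + 7.86s + 71.4 = 0, so ω_n = 8.45 rad/s and ζ = 7.86/(2·8.45) = 0.4651.
%OS = 100·exp(−πζ/√(1−ζ²)) = 19.2%.

19.2%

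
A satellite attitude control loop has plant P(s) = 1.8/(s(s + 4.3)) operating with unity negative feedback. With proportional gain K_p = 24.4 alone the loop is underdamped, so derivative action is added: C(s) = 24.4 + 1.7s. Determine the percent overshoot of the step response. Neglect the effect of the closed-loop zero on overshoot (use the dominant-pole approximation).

Forward path: (24.4 + 1.7s)·1.8/(s(s+4.3)). The closed-loop characteristic equation is s² + (4.3 + 1.8·1.7)s + 1.8·24.4 = 0.
That is s² + 7.36s + 43.92 = 0, so ω_n = 6.627 rad/s and ζ = 7.36/(2·6.627) = 0.5553.
%OS = 100·exp(−πζ/√(1−ζ²)) = 12.3%.

12.3%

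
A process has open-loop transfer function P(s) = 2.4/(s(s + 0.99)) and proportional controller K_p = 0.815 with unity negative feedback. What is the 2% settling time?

T_s ≈ 8.08 s

The closed-loop denominator s² + 0.99s + 1.956 gives ω_n = √1.956 = 1.399 and ζ = 0.99/(2ω_n) = 0.3539.
2% settling time T_s ≈ 4/(ζω_n) = 4/0.495 = 8.08 s.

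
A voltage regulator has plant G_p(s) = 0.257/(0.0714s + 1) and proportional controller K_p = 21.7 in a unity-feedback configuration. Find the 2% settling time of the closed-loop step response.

Closed loop: T(s) = K_p·G_p/(1+K_p·G_p) = 5.577/(0.0714s + 1 + 5.577), with pole at s = −(1 + 5.577)/0.0714 = −92.11.
τ = 1/92.11 = 0.01086 s, so 2% settling time ≈ 4τ = 0.0434 s.

T_s ≈ 0.0434 s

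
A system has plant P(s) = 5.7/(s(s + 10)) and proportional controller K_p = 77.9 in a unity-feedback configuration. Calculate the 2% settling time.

T_s ≈ 0.8 s

From 1 + K_pP(s) = 0: s² + 10s + 444 = 0 ⇒ ω_n = 21.07, ζ = 0.2373.
2% settling time T_s ≈ 4/(ζω_n) = 4/5 = 0.8 s.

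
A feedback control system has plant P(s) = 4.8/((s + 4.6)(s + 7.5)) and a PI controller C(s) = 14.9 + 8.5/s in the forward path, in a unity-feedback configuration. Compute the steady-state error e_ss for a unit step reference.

The open loop C(s)P(s) has a pole at the origin (type 1), so the static position error constant is infinite and e_ss = 1/(1+∞) = 0.

0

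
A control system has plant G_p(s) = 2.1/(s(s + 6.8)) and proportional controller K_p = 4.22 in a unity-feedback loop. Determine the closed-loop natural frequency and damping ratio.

1 + K_p·G_p(s) = 0 gives s² + 6.8s + 8.862 = 0.
So ω_n² = 8.862 ⇒ ω_n = 2.977 rad/s, and ζ = 6.8/(2ω_n) = 1.14.

ω_n = 2.98 rad/s, ζ = 1.14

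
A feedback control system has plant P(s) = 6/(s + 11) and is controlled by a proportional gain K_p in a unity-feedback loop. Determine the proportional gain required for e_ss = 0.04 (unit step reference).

Steady-state error for a unit step on this type-0 loop is 1/(1 + K_p·P(0)).
P(0) = 0.5455. Require 1/(1 + K_p·0.5455) = 0.04, so 1 + 0.5455·K_p = 25.
K_p = (25 − 1)/0.5455 = 44.

K_p = 44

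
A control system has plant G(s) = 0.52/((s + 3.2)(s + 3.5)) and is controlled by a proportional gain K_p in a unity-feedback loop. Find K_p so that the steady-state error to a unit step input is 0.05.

K_p = 409

Steady-state error for a unit step on this type-0 loop is 1/(1 + K_p·G(0)).
G(0) = 0.04643. Require 1/(1 + K_p·0.04643) = 0.05, so 1 + 0.04643·K_p = 20.
K_p = (20 − 1)/0.04643 = 409.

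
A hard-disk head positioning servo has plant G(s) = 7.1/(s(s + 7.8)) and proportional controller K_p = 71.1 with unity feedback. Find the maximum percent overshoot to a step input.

57.5%

From 1 + K_pG(s) = 0: s² + 7.8s + 504.8 = 0 ⇒ ω_n = 22.47, ζ = 0.1736.
%OS = 100·exp(−πζ/√(1−ζ²)) = 100·exp(−π·0.1736/√0.9699) = 57.5%.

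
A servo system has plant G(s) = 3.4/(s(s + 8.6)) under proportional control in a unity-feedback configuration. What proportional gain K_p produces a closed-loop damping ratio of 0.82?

Closed-loop characteristic equation: s² + 8.6s + K_p·3.4 = 0.
So ω_n = √(3.4K_p) and 2ζω_n = 8.6, giving ζ = 8.6/(2√(3.4K_p)).
Setting ζ = 0.82: √(3.4K_p) = 8.6/(2·0.82) = 5.244, so K_p = 27.5/3.4 = 8.09.

K_p = 8.09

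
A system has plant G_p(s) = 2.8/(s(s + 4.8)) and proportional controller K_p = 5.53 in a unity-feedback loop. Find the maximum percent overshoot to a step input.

8.91%

From 1 + K_pG_p(s) = 0: s² + 4.8s + 15.48 = 0 ⇒ ω_n = 3.935, ζ = 0.6099.
%OS = 100·exp(−πζ/√(1−ζ²)) = 100·exp(−π·0.6099/√0.628) = 8.91%.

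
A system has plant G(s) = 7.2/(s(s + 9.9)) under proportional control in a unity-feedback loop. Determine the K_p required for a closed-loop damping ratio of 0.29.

K_p = 40.5

Closed-loop characteristic equation: s² + 9.9s + K_p·7.2 = 0.
So ω_n = √(7.2K_p) and 2ζω_n = 9.9, giving ζ = 9.9/(2√(7.2K_p)).
Setting ζ = 0.29: √(7.2K_p) = 9.9/(2·0.29) = 17.07, so K_p = 291.3/7.2 = 40.5.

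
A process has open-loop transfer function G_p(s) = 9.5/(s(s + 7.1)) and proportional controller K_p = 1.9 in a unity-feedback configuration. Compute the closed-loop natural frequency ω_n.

The closed-loop denominator is s(s+7.1) + 1.9·9.5 = s² + 7.1s + 18.05.
Matching s² + 2ζω_n s + ω_n²: ω_n = √18.05 = 4.249 rad/s and 2ζω_n = 7.1, so ζ = 7.1/(2·4.249) = 0.836.

ω_n = 4.25 rad/s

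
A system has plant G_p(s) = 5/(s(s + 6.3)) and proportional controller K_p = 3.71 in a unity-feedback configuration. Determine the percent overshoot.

From 1 + K_pG_p(s) = 0: s² + 6.3s + 18.55 = 0 ⇒ ω_n = 4.307, ζ = 0.7314.
%OS = 100·exp(−πζ/√(1−ζ²)) = 100·exp(−π·0.7314/√0.4651) = 3.44%.

3.44%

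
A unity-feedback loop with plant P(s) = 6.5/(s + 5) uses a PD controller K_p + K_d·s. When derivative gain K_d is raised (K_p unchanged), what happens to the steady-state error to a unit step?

K_d affects only the transient (the s-coefficient); the DC loop gain, and hence e_ss, depends only on K_p.

unchanged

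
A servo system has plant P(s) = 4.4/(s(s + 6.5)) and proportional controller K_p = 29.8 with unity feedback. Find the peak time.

Closed-loop characteristic equation: s² + 6.5s + 131.1 = 0, so ω_n = 11.45 rad/s and ζ = 6.5/(2·11.45) = 0.2838.
Damped frequency ω_d = ω_n√(1−ζ²) = 10.98 rad/s, so peak time T_p = π/ω_d = 0.286 s.

T_p = 0.286 s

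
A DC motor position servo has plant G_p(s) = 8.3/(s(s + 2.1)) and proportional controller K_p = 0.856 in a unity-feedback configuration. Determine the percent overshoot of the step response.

26%

The closed-loop denominator s² + 2.1s + 7.105 gives ω_n = √7.105 = 2.665 and ζ = 2.1/(2ω_n) = 0.3939.
%OS = 100·exp(−πζ/√(1−ζ²)) = 100·exp(−π·0.3939/√0.8448) = 26%.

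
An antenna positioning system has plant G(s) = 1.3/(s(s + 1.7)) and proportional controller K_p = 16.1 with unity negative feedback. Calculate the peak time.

Closed-loop characteristic equation: s² + 1.7s + 20.93 = 0, so ω_n = 4.575 rad/s and ζ = 1.7/(2·4.575) = 0.1858.
Damped frequency ω_d = ω_n√(1−ζ²) = 4.495 rad/s, so peak time T_p = π/ω_d = 0.699 s.

T_p = 0.699 s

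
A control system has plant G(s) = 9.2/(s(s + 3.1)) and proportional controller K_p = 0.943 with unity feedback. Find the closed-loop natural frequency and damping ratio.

ω_n = 2.95 rad/s, ζ = 0.526

The closed-loop denominator is s(s+3.1) + 0.943·9.2 = s² + 3.1s + 8.676.
So ω_n² = 8.676 ⇒ ω_n = 2.945 rad/s, and ζ = 3.1/(2ω_n) = 0.526.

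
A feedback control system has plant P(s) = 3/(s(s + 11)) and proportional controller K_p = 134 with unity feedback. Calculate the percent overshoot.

The closed-loop denominator s² + 11s + 402 gives ω_n = √402 = 20.05 and ζ = 11/(2ω_n) = 0.2743.
%OS = 100·exp(−πζ/√(1−ζ²)) = 100·exp(−π·0.2743/√0.9248) = 40.8%.

40.8%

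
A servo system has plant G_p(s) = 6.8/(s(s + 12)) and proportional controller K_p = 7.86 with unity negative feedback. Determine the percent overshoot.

From 1 + K_pG_p(s) = 0: s² + 12s + 53.45 = 0 ⇒ ω_n = 7.311, ζ = 0.8207.
%OS = 100·exp(−πζ/√(1−ζ²)) = 100·exp(−π·0.8207/√0.3264) = 1.1%.

1.1%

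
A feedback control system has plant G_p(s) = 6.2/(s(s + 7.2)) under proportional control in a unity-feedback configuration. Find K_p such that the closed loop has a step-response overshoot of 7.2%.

From %OS = 100·exp(−πζ/√(1−ζ²)) = 7.2%, ζ = −ln(0.072)/√(π²+ln²(0.072)) = 0.6421.
Characteristic equation s² + 7.2s + 6.2K_p = 0 gives ζ = 7.2/(2√(6.2K_p)).
Setting ζ = 0.6421: √(6.2K_p) = 7.2/(2·0.6421) = 5.607, so K_p = 31.44/6.2 = 5.07.

K_p = 5.07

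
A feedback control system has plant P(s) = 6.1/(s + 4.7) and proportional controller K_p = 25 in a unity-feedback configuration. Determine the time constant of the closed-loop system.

Closed-loop transfer function: T(s) = K_p·P(s)/(1 + K_p·P(s)) = 152.5/(s + 4.7 + 152.5) = 152.5/(s + 157.2).
Time constant τ = 1/157.2 = 0.00636 s.

τ = 0.00636 s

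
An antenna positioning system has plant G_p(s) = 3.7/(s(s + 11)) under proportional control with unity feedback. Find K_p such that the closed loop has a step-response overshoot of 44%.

K_p = 128

From %OS = 100·exp(−πζ/√(1−ζ²)) = 44%, ζ = −ln(0.44)/√(π²+ln²(0.44)) = 0.2528.
Characteristic equation s² + 11s + 3.7K_p = 0 gives ζ = 11/(2√(3.7K_p)).
Setting ζ = 0.2528: √(3.7K_p) = 11/(2·0.2528) = 21.75, so K_p = 473.2/3.7 = 128.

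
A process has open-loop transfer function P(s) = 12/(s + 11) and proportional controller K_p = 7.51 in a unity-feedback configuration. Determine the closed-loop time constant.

Closed-loop transfer function: T(s) = K_p·P(s)/(1 + K_p·P(s)) = 90.12/(s + 11 + 90.12) = 90.12/(s + 101.1).
Time constant τ = 1/101.1 = 0.00989 s.

τ = 0.00989 s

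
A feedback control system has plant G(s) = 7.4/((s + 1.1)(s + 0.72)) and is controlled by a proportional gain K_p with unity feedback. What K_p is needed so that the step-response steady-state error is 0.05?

K_p = 2.03

The loop is type 0, so e_ss(step) = 1/(1 + K_pos) with K_pos = K_p·G(0).
G(0) = 9.343. Require 1/(1 + K_p·9.343) = 0.05, so 1 + 9.343·K_p = 20.
K_p = (20 − 1)/9.343 = 2.03.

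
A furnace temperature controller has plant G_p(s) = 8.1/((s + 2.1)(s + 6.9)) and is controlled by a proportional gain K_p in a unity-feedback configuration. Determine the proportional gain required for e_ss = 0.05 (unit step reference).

The loop is type 0, so e_ss(step) = 1/(1 + K_pos) with K_pos = K_p·G_p(0).
G_p(0) = 0.559. Require 1/(1 + K_p·0.559) = 0.05, so 1 + 0.559·K_p = 20.
K_p = (20 − 1)/0.559 = 34.

K_p = 34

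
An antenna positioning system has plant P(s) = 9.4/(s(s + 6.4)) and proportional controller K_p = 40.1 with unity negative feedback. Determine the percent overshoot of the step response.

59.2%

The closed-loop denominator s² + 6.4s + 376.9 gives ω_n = √376.9 = 19.41 and ζ = 6.4/(2ω_n) = 0.1648.
%OS = 100·exp(−πζ/√(1−ζ²)) = 100·exp(−π·0.1648/√0.9728) = 59.2%.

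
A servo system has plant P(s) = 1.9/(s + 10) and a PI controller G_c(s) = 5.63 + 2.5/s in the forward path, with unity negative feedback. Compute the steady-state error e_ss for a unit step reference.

The open loop G_c(s)P(s) has a pole at the origin (type 1), so the static position error constant is infinite and e_ss = 1/(1+∞) = 0.

0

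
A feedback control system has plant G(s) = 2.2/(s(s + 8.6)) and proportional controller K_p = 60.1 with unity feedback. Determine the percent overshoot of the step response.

28.2%

The closed-loop denominator s² + 8.6s + 132.2 gives ω_n = √132.2 = 11.5 and ζ = 8.6/(2ω_n) = 0.374.
%OS = 100·exp(−πζ/√(1−ζ²)) = 100·exp(−π·0.374/√0.8602) = 28.2%.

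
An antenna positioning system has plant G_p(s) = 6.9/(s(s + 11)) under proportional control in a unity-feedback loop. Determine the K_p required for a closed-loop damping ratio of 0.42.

Closed-loop characteristic equation: s² + 11s + K_p·6.9 = 0.
So ω_n = √(6.9K_p) and 2ζω_n = 11, giving ζ = 11/(2√(6.9K_p)).
Setting ζ = 0.42: √(6.9K_p) = 11/(2·0.42) = 13.1, so K_p = 171.5/6.9 = 24.9.

K_p = 24.9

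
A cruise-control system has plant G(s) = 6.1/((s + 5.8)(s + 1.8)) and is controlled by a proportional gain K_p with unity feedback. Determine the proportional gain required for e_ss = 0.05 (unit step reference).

K_p = 32.5

For a type-0 loop with proportional control, e_ss = 1/(1 + K_p·G(0)).
G(0) = 0.5843. Require 1/(1 + K_p·0.5843) = 0.05, so 1 + 0.5843·K_p = 20.
K_p = (20 − 1)/0.5843 = 32.5.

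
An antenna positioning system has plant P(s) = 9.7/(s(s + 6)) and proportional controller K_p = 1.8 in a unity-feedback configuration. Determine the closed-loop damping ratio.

1 + K_p·P(s) = 0 gives s² + 6s + 17.46 = 0.
So ω_n² = 17.46 ⇒ ω_n = 4.179 rad/s, and ζ = 6/(2ω_n) = 0.718.

ζ = 0.718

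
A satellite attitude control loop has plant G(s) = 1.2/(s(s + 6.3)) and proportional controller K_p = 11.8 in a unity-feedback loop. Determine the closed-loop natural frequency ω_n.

ω_n = 3.76 rad/s

1 + K_p·G(s) = 0 gives s² + 6.3s + 14.16 = 0.
Matching s² + 2ζω_n s + ω_n²: ω_n = √14.16 = 3.763 rad/s and 2ζω_n = 6.3, so ζ = 6.3/(2·3.763) = 0.837.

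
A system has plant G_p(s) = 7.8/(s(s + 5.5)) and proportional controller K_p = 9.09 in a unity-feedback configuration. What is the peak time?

Closed-loop characteristic equation: s² + 5.5s + 70.9 = 0, so ω_n = 8.42 rad/s and ζ = 5.5/(2·8.42) = 0.3266.
Damped frequency ω_d = ω_n√(1−ζ²) = 7.959 rad/s, so peak time T_p = π/ω_d = 0.395 s.

T_p = 0.395 s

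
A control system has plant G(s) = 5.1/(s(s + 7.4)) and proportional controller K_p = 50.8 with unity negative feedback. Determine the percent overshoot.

The closed-loop denominator s² + 7.4s + 259.1 gives ω_n = √259.1 = 16.1 and ζ = 7.4/(2ω_n) = 0.2299.
%OS = 100·exp(−πζ/√(1−ζ²)) = 100·exp(−π·0.2299/√0.9472) = 47.6%.

47.6%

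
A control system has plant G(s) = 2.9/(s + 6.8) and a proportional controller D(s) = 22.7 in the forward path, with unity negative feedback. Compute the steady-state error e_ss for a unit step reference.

The loop is type 0. Static position error constant K_pos = D(0)·G(0) = 22.7·0.4265 = 9.681.
Steady-state error to a unit step: e_ss = 1/(1+K_pos) = 1/10.68 = 0.0936.

0.0936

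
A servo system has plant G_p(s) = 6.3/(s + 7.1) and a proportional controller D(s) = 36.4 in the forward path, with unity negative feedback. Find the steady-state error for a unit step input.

0.03

The loop is type 0. Static position error constant K_pos = D(0)·G_p(0) = 36.4·0.8873 = 32.3.
Steady-state error to a unit step: e_ss = 1/(1+K_pos) = 1/33.3 = 0.03.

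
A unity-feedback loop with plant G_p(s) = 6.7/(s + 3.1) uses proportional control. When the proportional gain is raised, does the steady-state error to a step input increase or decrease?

decrease

e_ss = 1/(1 + K_p·G_p(0)); a larger K_p raises the denominator, so e_ss decreases.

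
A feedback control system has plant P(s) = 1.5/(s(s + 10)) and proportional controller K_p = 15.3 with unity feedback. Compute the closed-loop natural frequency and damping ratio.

1 + K_p·P(s) = 0 gives s² + 10s + 22.95 = 0.
So ω_n² = 22.95 ⇒ ω_n = 4.791 rad/s, and ζ = 10/(2ω_n) = 1.04.

ω_n = 4.79 rad/s, ζ = 1.04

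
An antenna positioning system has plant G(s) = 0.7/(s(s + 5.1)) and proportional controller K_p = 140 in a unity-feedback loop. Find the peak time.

T_p = 0.328 s

Closed-loop characteristic equation: s² + 5.1s + 98 = 0, so ω_n = 9.899 rad/s and ζ = 5.1/(2·9.899) = 0.2576.
Damped frequency ω_d = ω_n√(1−ζ²) = 9.565 rad/s, so peak time T_p = π/ω_d = 0.328 s.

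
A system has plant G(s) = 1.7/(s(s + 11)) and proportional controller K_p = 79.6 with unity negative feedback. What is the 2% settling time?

T_s ≈ 0.727 s

From 1 + K_pG(s) = 0: s² + 11s + 135.3 = 0 ⇒ ω_n = 11.63, ζ = 0.4728.
2% settling time T_s ≈ 4/(ζω_n) = 4/5.5 = 0.727 s.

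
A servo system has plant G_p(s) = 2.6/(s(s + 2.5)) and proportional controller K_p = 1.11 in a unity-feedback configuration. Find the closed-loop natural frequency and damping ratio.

ω_n = 1.7 rad/s, ζ = 0.736

The closed-loop denominator is s(s+2.5) + 1.11·2.6 = s² + 2.5s + 2.886.
So ω_n² = 2.886 ⇒ ω_n = 1.699 rad/s, and ζ = 2.5/(2ω_n) = 0.736.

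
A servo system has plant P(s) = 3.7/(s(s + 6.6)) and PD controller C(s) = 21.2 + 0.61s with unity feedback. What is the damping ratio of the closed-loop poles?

ζ = 0.5

Forward path: (21.2 + 0.61s)·3.7/(s(s+6.6)). The closed-loop characteristic equation is s² + (6.6 + 3.7·0.61)s + 3.7·21.2 = 0.
That is s² + 8.857s + 78.44 = 0, so ω_n = 8.857 rad/s and ζ = 8.857/(2·8.857) = 0.5.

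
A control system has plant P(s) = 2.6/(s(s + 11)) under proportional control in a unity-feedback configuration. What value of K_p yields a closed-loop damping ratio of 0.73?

K_p = 21.8

Closed-loop characteristic equation: s² + 11s + K_p·2.6 = 0.
So ω_n = √(2.6K_p) and 2ζω_n = 11, giving ζ = 11/(2√(2.6K_p)).
Setting ζ = 0.73: √(2.6K_p) = 11/(2·0.73) = 7.534, so K_p = 56.76/2.6 = 21.8.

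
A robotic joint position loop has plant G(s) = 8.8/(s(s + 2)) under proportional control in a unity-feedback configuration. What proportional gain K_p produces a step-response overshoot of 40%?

From %OS = 100·exp(−πζ/√(1−ζ²)) = 40%, ζ = −ln(0.4)/√(π²+ln²(0.4)) = 0.28.
Characteristic equation s² + 2s + 8.8K_p = 0 gives ζ = 2/(2√(8.8K_p)).
Setting ζ = 0.28: √(8.8K_p) = 2/(2·0.28) = 3.571, so K_p = 12.76/8.8 = 1.45.

K_p = 1.45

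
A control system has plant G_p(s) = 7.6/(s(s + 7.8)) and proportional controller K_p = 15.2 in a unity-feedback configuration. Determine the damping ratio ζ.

ζ = 0.363

With unity feedback the closed-loop characteristic equation is s² + 7.8s + 15.2·7.6 = s² + 7.8s + 115.5 = 0.
Matching s² + 2ζω_n s + ω_n²: ω_n = √115.5 = 10.75 rad/s and 2ζω_n = 7.8, so ζ = 7.8/(2·10.75) = 0.363.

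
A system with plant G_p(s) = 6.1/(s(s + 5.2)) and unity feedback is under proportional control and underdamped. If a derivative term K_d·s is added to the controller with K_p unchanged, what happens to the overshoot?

The derivative term adds K·K_d to the s-coefficient of the characteristic equation, raising 2ζω_n while ω_n is unchanged; ζ increases, so overshoot decreases.

decrease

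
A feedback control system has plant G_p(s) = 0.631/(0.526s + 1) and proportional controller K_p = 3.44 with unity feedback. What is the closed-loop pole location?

Closed loop: T(s) = K_p·G_p/(1+K_p·G_p) = 2.171/(0.526s + 1 + 2.171), with pole at s = −(1 + 2.171)/0.526 = −6.028.

s = -6.028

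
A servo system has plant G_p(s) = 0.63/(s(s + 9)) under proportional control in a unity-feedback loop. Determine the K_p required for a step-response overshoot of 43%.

K_p = 478

From %OS = 100·exp(−πζ/√(1−ζ²)) = 43%, ζ = −ln(0.43)/√(π²+ln²(0.43)) = 0.2594.
Characteristic equation s² + 9s + 0.63K_p = 0 gives ζ = 9/(2√(0.63K_p)).
Setting ζ = 0.2594: √(0.63K_p) = 9/(2·0.2594) = 17.34, so K_p = 300.8/0.63 = 478.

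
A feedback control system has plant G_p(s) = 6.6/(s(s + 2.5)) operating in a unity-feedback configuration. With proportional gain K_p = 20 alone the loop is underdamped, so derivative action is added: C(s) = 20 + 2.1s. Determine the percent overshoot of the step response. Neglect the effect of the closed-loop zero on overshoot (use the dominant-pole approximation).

Forward path: (20 + 2.1s)·6.6/(s(s+2.5)). The closed-loop characteristic equation is s² + (2.5 + 6.6·2.1)s + 6.6·20 = 0.
That is s² + 16.36s + 132 = 0, so ω_n = 11.49 rad/s and ζ = 16.36/(2·11.49) = 0.712.
%OS = 100·exp(−πζ/√(1−ζ²)) = 4.14%.

4.14%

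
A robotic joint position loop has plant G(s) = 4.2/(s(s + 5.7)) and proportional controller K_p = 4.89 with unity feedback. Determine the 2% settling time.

T_s ≈ 1.4 s

Closed-loop characteristic equation: s² + 5.7s + 20.54 = 0, so ω_n = 4.532 rad/s and ζ = 5.7/(2·4.532) = 0.6289.
2% settling time T_s ≈ 4/(ζω_n) = 4/2.85 = 1.4 s.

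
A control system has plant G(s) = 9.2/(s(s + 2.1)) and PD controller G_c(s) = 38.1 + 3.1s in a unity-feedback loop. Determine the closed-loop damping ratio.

ζ = 0.818

Forward path: (38.1 + 3.1s)·9.2/(s(s+2.1)). The closed-loop characteristic equation is s² + (2.1 + 9.2·3.1)s + 9.2·38.1 = 0.
That is s² + 30.62s + 350.5 = 0, so ω_n = 18.72 rad/s and ζ = 30.62/(2·18.72) = 0.8177.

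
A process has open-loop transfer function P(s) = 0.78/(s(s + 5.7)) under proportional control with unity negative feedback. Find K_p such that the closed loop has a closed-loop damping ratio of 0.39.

K_p = 68.5

Closed-loop characteristic equation: s² + 5.7s + K_p·0.78 = 0.
So ω_n = √(0.78K_p) and 2ζω_n = 5.7, giving ζ = 5.7/(2√(0.78K_p)).
Setting ζ = 0.39: √(0.78K_p) = 5.7/(2·0.39) = 7.308, so K_p = 53.4/0.78 = 68.5.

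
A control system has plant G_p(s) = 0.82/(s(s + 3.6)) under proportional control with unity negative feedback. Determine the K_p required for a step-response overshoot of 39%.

From %OS = 100·exp(−πζ/√(1−ζ²)) = 39%, ζ = −ln(0.39)/√(π²+ln²(0.39)) = 0.2871.
Characteristic equation s² + 3.6s + 0.82K_p = 0 gives ζ = 3.6/(2√(0.82K_p)).
Setting ζ = 0.2871: √(0.82K_p) = 3.6/(2·0.2871) = 6.269, so K_p = 39.31/0.82 = 47.9.

K_p = 47.9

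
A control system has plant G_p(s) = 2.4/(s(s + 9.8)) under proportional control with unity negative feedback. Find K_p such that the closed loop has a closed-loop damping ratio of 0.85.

Closed-loop characteristic equation: s² + 9.8s + K_p·2.4 = 0.
So ω_n = √(2.4K_p) and 2ζω_n = 9.8, giving ζ = 9.8/(2√(2.4K_p)).
Setting ζ = 0.85: √(2.4K_p) = 9.8/(2·0.85) = 5.765, so K_p = 33.23/2.4 = 13.8.

K_p = 13.8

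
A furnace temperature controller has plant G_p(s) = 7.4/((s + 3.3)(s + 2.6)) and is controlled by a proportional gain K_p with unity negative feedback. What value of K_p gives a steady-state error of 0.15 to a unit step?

K_p = 6.57

For a type-0 loop with proportional control, e_ss = 1/(1 + K_p·G_p(0)).
G_p(0) = 0.8625. Require 1/(1 + K_p·0.8625) = 0.15, so 1 + 0.8625·K_p = 6.667.
K_p = (6.667 − 1)/0.8625 = 6.57.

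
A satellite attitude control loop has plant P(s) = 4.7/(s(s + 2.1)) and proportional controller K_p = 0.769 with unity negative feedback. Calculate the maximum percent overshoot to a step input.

The closed-loop denominator s² + 2.1s + 3.614 gives ω_n = √3.614 = 1.901 and ζ = 2.1/(2ω_n) = 0.5523.
%OS = 100·exp(−πζ/√(1−ζ²)) = 100·exp(−π·0.5523/√0.695) = 12.5%.

12.5%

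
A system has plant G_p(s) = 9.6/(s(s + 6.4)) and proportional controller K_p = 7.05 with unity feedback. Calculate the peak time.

From 1 + K_pG_p(s) = 0: s² + 6.4s + 67.68 = 0 ⇒ ω_n = 8.227, ζ = 0.389.
Damped frequency ω_d = ω_n√(1−ζ²) = 7.579 rad/s, so peak time T_p = π/ω_d = 0.415 s.

T_p = 0.415 s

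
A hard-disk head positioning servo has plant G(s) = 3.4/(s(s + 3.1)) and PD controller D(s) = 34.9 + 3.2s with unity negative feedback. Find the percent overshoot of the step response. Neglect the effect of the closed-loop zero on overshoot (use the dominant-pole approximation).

7.22%

Forward path: (34.9 + 3.2s)·3.4/(s(s+3.1)). The closed-loop characteristic equation is s² + (3.1 + 3.4·3.2)s + 3.4·34.9 = 0.
That is s² + 13.98s + 118.7 = 0, so ω_n = 10.89 rad/s and ζ = 13.98/(2·10.89) = 0.6417.
%OS = 100·exp(−πζ/√(1−ζ²)) = 7.22%.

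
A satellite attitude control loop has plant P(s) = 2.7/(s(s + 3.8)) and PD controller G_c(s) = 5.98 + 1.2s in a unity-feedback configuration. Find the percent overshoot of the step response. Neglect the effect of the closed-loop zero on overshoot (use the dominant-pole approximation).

0.333%

Forward path: (5.98 + 1.2s)·2.7/(s(s+3.8)). The closed-loop characteristic equation is s² + (3.8 + 2.7·1.2)s + 2.7·5.98 = 0.
That is s² + 7.04s + 16.15 = 0, so ω_n = 4.018 rad/s and ζ = 7.04/(2·4.018) = 0.876.
%OS = 100·exp(−πζ/√(1−ζ²)) = 0.333%.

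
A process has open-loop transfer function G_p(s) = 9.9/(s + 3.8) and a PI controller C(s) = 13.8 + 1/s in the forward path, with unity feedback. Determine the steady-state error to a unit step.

The open loop C(s)G_p(s) has a pole at the origin (type 1), so the static position error constant is infinite and e_ss = 1/(1+∞) = 0.

0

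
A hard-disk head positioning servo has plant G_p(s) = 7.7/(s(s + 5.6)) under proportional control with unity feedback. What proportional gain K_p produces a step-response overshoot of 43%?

K_p = 15.1

From %OS = 100·exp(−πζ/√(1−ζ²)) = 43%, ζ = −ln(0.43)/√(π²+ln²(0.43)) = 0.2594.
Characteristic equation s² + 5.6s + 7.7K_p = 0 gives ζ = 5.6/(2√(7.7K_p)).
Setting ζ = 0.2594: √(7.7K_p) = 5.6/(2·0.2594) = 10.79, so K_p = 116.5/7.7 = 15.1.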